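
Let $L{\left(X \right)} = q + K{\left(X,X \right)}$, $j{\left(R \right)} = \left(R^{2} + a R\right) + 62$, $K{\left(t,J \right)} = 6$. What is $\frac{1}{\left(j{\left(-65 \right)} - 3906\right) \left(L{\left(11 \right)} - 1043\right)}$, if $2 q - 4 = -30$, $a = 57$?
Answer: $\frac{1}{3490200} \approx 2.8652 \cdot 10^{-7}$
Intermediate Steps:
$q = -13$ ($q = 2 + \frac{1}{2} \left(-30\right) = 2 - 15 = -13$)
$j{\left(R \right)} = 62 + R^{2} + 57 R$ ($j{\left(R \right)} = \left(R^{2} + 57 R\right) + 62 = 62 + R^{2} + 57 R$)
$L{\left(X \right)} = -7$ ($L{\left(X \right)} = -13 + 6 = -7$)
$\frac{1}{\left(j{\left(-65 \right)} - 3906\right) \left(L{\left(11 \right)} - 1043\right)} = \frac{1}{\left(\left(62 + \left(-65\right)^{2} + 57 \left(-65\right)\right) - 3906\right) \left(-7 - 1043\right)} = \frac{1}{\left(\left(62 + 4225 - 3705\right) - 3906\right) \left(-1050\right)} = \frac{1}{\left(582 - 3906\right) \left(-1050\right)} = \frac{1}{\left(-3324\right) \left(-1050\right)} = \frac{1}{3490200}$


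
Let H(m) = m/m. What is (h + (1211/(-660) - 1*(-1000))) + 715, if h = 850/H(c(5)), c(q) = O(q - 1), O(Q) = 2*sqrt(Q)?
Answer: 1691689/660 ≈ 2563.2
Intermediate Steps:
c(q) = 2*sqrt(-1 + q) (c(q) = 2*sqrt(q - 1) = 2*sqrt(-1 + q))
H(m) = 1
h = 850 (h = 850/1 = 850*1 = 850)
(h + (1211/(-660) - 1*(-1000))) + 715 = (850 + (1211/(-660) - 1*(-1000))) + 715 = (850 + (1211*(-1/660) + 1000)) + 715 = (850 + (-1211/660 + 1000)) + 715 = (850 + 658789/660) + 715 = 1219789/660 + 715 = 1691689/660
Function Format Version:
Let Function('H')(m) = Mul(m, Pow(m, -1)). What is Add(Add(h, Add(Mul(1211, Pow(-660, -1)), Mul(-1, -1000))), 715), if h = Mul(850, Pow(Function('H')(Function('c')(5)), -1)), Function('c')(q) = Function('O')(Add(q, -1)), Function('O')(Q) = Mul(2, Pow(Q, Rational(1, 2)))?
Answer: Rational(1691689, 660) ≈ 2563.2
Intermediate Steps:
Function('c')(q) = Mul(2, Pow(Add(-1, q), Rational(1, 2))) (Function('c')(q) = Mul(2, Pow(Add(q, -1), Rational(1, 2))) = Mul(2, Pow(Add(-1, q), Rational(1, 2))))
Function('H')(m) = 1
h = 850 (h = Mul(850, Pow(1, -1)) = Mul(850, 1) = 850)
Add(Add(h, Add(Mul(1211, Pow(-660, -1)), Mul(-1, -1000))), 715) = Add(Add(850, Add(Mul(1211, Pow(-660, -1)), Mul(-1, -1000))), 715) = Add(Add(850, Add(Mul(1211, Rational(-1, 660)), 1000)), 715) = Add(Add(850, Add(Rational(-1211, 660), 1000)), 715) = Add(Add(850, Rational(658789, 660)), 715) = Add(Rational(1219789, 660), 715) = Rational(1691689, 660)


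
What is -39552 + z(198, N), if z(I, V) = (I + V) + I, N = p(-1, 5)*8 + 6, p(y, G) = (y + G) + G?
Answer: -39078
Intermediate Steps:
p(y, G) = y + 2*G (p(y, G) = (G + y) + G = y + 2*G)
N = 78 (N = (-1 + 2*5)*8 + 6 = (-1 + 10)*8 + 6 = 9*8 + 6 = 72 + 6 = 78)
z(I, V) = V + 2*I
-39552 + z(198, N) = -39552 + (78 + 2*198) = -39552 + (78 + 396) = -39552 + 474 = -39078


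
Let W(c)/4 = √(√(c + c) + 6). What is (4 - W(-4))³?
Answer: 64*(1 - √2*√(3 + I*√2))³ ≈ -129.8 - 236.01*I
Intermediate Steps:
W(c) = 4*√(6 + √2*√c) (W(c) = 4*√(√(c + c) + 6) = 4*√(√(2*c) + 6) = 4*√(√2*√c + 6) = 4*√(6 + √2*√c))
(4 - W(-4))³ = (4 - 4*√(6 + √2*√(-4)))³ = (4 - 4*√(6 + √2*(2*I)))³ = (4 - 4*√(6 + 2*I*√2))³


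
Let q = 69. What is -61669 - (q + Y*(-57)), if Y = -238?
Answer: -75304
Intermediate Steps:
-61669 - (q + Y*(-57)) = -61669 - (69 - 238*(-57)) = -61669 - (69 + 13566) = -61669 - 1*13635 = -61669 - 13635 = -75304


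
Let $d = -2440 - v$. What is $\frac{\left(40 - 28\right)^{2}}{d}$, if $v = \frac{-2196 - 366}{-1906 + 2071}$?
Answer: $- \frac{3960}{66673} \approx -0.059394$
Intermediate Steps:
$v = - \frac{854}{55}$ ($v = - \frac{2562}{165} = \left(-2562\right) \frac{1}{165} = - \frac{854}{55} \approx -15.527$)
$d = - \frac{133346}{55}$ ($d = -2440 - - \frac{854}{55} = -2440 + \frac{854}{55} = - \frac{133346}{55} \approx -2424.5$)
$\frac{\left(40 - 28\right)^{2}}{d} = \frac{\left(40 - 28\right)^{2}}{- \frac{133346}{55}} = 12^{2} \left(- \frac{55}{133346}\right) = 144 \left(- \frac{55}{133346}\right) = - \frac{3960}{66673}$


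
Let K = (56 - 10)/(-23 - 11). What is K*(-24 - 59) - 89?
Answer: 396/17 ≈ 23.294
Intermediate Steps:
K = -23/17 (K = 46/(-34) = 46*(-1/34) = -23/17 ≈ -1.3529)
K*(-24 - 59) - 89 = -23*(-24 - 59)/17 - 89 = -23/17*(-83) - 89 = 1909/17 - 89 = 396/17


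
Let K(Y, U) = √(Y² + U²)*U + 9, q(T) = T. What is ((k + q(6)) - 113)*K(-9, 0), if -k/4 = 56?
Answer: -2979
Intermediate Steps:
k = -224 (k = -4*56 = -224)
K(Y, U) = 9 + U*√(U² + Y²) (K(Y, U) = √(U² + Y²)*U + 9 = U*√(U² + Y²) + 9 = 9 + U*√(U² + Y²))
((k + q(6)) - 113)*K(-9, 0) = ((-224 + 6) - 113)*(9 + 0*√(0² + (-9)²)) = (-218 - 113)*(9 + 0*√(0 + 81)) = -331*(9 + 0*√81) = -331*(9 + 0*9) = -331*(9 + 0) = -331*9 = -2979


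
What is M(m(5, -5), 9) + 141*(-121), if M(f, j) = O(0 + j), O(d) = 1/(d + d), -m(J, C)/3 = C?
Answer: -307097/18 ≈ -17061.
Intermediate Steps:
m(J, C) = -3*C
O(d) = 1/(2*d)
M(f, j) = 1/(2*j) (M(f, j) = 1/(2*(0 + j)) = 1/(2*j))
M(m(5, -5), 9) + 141*(-121) = (½)/9 + 141*(-121) = (½)*(⅑) - 17061 = 1/18 - 17061 = -307097/18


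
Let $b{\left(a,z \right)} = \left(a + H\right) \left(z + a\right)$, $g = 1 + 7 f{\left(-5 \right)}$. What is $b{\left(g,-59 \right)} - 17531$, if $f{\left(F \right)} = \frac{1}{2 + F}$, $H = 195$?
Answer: $- \frac{262940}{9} \approx -29216.0$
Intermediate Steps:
$g = - \frac{4}{3}$ ($g = 1 + \frac{7}{2 - 5} = 1 + \frac{7}{-3} = 1 + 7 \left(- \frac{1}{3}\right) = 1 - \frac{7}{3} = - \frac{4}{3} \approx -1.3333$)
$b{\left(a,z \right)} = \left(195 + a\right) \left(a + z\right)$ ($b{\left(a,z \right)} = \left(a + 195\right) \left(z + a\right) = \left(195 + a\right) \left(a + z\right)$)
$b{\left(g,-59 \right)} - 17531 = \left(\left(- \frac{4}{3}\right)^{2} + 195 \left(- \frac{4}{3}\right) + 195 \left(-59\right) - - \frac{236}{3}\right) - 17531 = \left(\frac{16}{9} - 260 - 11505 + \frac{236}{3}\right) - 17531 = - \frac{105161}{9} - 17531 = - \frac{262940}{9}$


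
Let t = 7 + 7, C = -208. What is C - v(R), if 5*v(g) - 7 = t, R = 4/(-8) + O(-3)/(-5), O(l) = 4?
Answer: -1061/5 ≈ -212.20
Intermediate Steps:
R = -13/10 (R = 4/(-8) + 4/(-5) = 4*(-1/8) + 4*(-1/5) = -1/2 - 4/5 = -13/10 ≈ -1.3000)
t = 14
v(g) = 21/5 (v(g) = 7/5 + (1/5)*14 = 7/5 + 14/5 = 21/5)
C - v(R) = -208 - 1*21/5 = -208 - 21/5 = -1061/5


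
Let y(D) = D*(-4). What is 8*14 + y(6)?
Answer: 88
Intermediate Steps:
y(D) = -4*D
8*14 + y(6) = 8*14 - 4*6 = 112 - 24 = 88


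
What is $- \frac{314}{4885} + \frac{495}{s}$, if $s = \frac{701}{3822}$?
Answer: $\frac{9241662536}{3424385} \approx 2698.8$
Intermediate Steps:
$s = \frac{701}{3822}$ ($s = 701 \cdot \frac{1}{3822} = \frac{701}{3822} \approx 0.18341$)
$- \frac{314}{4885} + \frac{495}{s} = - \frac{314}{4885} + \frac{495}{\frac{701}{3822}} = \left(-314\right) \frac{1}{4885} + 495 \cdot \frac{3822}{701} = - \frac{314}{4885} + \frac{1891890}{701} = \frac{9241662536}{3424385}$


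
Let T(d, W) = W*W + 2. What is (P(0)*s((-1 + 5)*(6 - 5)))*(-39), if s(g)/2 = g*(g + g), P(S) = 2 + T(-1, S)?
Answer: -9984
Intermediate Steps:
T(d, W) = 2 + W² (T(d, W) = W² + 2 = 2 + W²)
P(S) = 4 + S² (P(S) = 2 + (2 + S²) = 4 + S²)
s(g) = 4*g² (s(g) = 2*(g*(g + g)) = 2*(g*(2*g)) = 2*(2*g²) = 4*g²)
(P(0)*s((-1 + 5)*(6 - 5)))*(-39) = ((4 + 0²)*(4*((-1 + 5)*(6 - 5))²))*(-39) = ((4 + 0)*(4*(4*1)²))*(-39) = (4*(4*4²))*(-39) = (4*(4*16))*(-39) = (4*64)*(-39) = 256*(-39) = -9984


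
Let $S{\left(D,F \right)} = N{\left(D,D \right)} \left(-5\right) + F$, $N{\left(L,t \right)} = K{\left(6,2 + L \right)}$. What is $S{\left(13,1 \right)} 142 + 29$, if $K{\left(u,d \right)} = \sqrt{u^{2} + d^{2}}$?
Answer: $171 - 2130 \sqrt{29} \approx -11299.0$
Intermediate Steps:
$K{\left(u,d \right)} = \sqrt{d^{2} + u^{2}}$
$N{\left(L,t \right)} = \sqrt{36 + \left(2 + L\right)^{2}}$ ($N{\left(L,t \right)} = \sqrt{\left(2 + L\right)^{2} + 6^{2}} = \sqrt{\left(2 + L\right)^{2} + 36} = \sqrt{36 + \left(2 + L\right)^{2}}$)
$S{\left(D,F \right)} = F - 5 \sqrt{36 + \left(2 + D\right)^{2}}$ ($S{\left(D,F \right)} = \sqrt{36 + \left(2 + D\right)^{2}} \left(-5\right) + F = - 5 \sqrt{36 + \left(2 + D\right)^{2}} + F = F - 5 \sqrt{36 + \left(2 + D\right)^{2}}$)
$S{\left(13,1 \right)} 142 + 29 = \left(1 - 5 \sqrt{36 + \left(2 + 13\right)^{2}}\right) 142 + 29 = \left(1 - 5 \sqrt{36 + 15^{2}}\right) 142 + 29 = \left(1 - 5 \sqrt{36 + 225}\right) 142 + 29 = \left(1 - 5 \sqrt{261}\right) 142 + 29 = \left(1 - 5 \cdot 3 \sqrt{29}\right) 142 + 29 = \left(1 - 15 \sqrt{29}\right) 142 + 29 = \left(142 - 2130 \sqrt{29}\right) + 29 = 171 - 2130 \sqrt{29}$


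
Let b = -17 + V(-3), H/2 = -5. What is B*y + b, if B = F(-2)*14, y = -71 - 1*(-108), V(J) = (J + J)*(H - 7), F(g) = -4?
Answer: -1987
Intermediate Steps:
H = -10 (H = 2*(-5) = -10)
V(J) = -34*J (V(J) = (J + J)*(-10 - 7) = (2*J)*(-17) = -34*J)
b = 85 (b = -17 - 34*(-3) = -17 + 102 = 85)
y = 37 (y = -71 + 108 = 37)
B = -56 (B = -4*14 = -56)
B*y + b = -56*37 + 85 = -2072 + 85 = -1987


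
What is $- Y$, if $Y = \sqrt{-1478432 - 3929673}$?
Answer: $- i \sqrt{5408105} \approx - 2325.5 i$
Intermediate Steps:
$Y = i \sqrt{5408105}$ ($Y = \sqrt{-5408105} = i \sqrt{5408105} \approx 2325.5 i$)
$- Y = - i \sqrt{5408105}$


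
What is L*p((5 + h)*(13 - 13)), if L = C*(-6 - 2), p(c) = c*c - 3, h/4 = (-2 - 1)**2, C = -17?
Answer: -408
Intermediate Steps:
h = 36 (h = 4*(-2 - 1)**2 = 4*(-3)**2 = 4*9 = 36)
p(c) = -3 + c**2 (p(c) = c**2 - 3 = -3 + c**2)
L = 136 (L = -17*(-6 - 2) = -17*(-8) = 136)
L*p((5 + h)*(13 - 13)) = 136*(-3 + ((5 + 36)*(13 - 13))**2) = 136*(-3 + (41*0)**2) = 136*(-3 + 0**2) = 136*(-3 + 0) = 136*(-3) = -408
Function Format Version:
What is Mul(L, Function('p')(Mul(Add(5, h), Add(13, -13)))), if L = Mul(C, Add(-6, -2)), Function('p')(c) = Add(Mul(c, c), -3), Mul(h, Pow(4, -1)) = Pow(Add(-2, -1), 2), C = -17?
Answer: -408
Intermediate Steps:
h = 36 (h = Mul(4, Pow(Add(-2, -1), 2)) = Mul(4, Pow(-3, 2)) = Mul(4, 9) = 36)
Function('p')(c) = Add(-3, Pow(c, 2)) (Function('p')(c) = Add(Pow(c, 2), -3) = Add(-3, Pow(c, 2)))
L = 136 (L = Mul(-17, Add(-6, -2)) = Mul(-17, -8) = 136)
Mul(L, Function('p')(Mul(Add(5, h), Add(13, -13)))) = Mul(136, Add(-3, Pow(Mul(Add(5, 36), Add(13, -13)), 2))) = Mul(136, Add(-3, Pow(Mul(41, 0), 2))) = Mul(136, Add(-3, Pow(0, 2))) = Mul(136, Add(-3, 0)) = Mul(136, -3) = -408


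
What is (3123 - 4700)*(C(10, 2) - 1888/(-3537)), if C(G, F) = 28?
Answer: -159157148/3537 ≈ -44998.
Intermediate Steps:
(3123 - 4700)*(C(10, 2) - 1888/(-3537)) = (3123 - 4700)*(28 - 1888/(-3537)) = -1577*(28 - 1888*(-1/3537)) = -1577*(28 + 1888/3537) = -1577*100924/3537 = -159157148/3537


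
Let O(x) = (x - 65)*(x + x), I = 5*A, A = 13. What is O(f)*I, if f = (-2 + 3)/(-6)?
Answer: 25415/18 ≈ 1411.9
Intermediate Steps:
f = -1/6 (f = -1/6*1 = -1/6 ≈ -0.16667)
I = 65 (I = 5*13 = 65)
O(x) = 2*x*(-65 + x) (O(x) = (-65 + x)*(2*x) = 2*x*(-65 + x))
O(f)*I = (2*(-1/6)*(-65 - 1/6))*65 = (2*(-1/6)*(-391/6))*65 = (391/18)*65 = 25415/18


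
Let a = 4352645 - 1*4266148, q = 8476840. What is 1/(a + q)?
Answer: 1/8563337 ≈ 1.1678e-7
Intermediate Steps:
a = 86497 (a = 4352645 - 4266148 = 86497)
1/(a + q) = 1/(86497 + 8476840) = 1/8563337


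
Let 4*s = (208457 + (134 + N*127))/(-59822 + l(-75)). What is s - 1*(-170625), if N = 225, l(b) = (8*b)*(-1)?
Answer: 20209388917/118444 ≈ 1.7062e+5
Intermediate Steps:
l(b) = -8*b
s = -118583/118444 (s = ((208457 + (134 + 225*127))/(-59822 - 8*(-75)))/4 = ((208457 + (134 + 28575))/(-59822 + 600))/4 = ((208457 + 28709)/(-59222))/4 = (237166*(-1/59222))/4 = (¼)*(-118583/29611) = -118583/118444 ≈ -1.0012)
s - 1*(-170625) = -118583/118444 - 1*(-170625) = -118583/118444 + 170625 = 20209388917/118444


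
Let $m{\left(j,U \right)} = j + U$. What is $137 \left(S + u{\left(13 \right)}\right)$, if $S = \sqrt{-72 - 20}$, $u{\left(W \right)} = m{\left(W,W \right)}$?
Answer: $3562 + 274 i \sqrt{23} \approx 3562.0 + 1314.1 i$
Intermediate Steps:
$m{\left(j,U \right)} = U + j$
$u{\left(W \right)} = 2 W$ ($u{\left(W \right)} = W + W = 2 W$)
$S = 2 i \sqrt{23}$ ($S = \sqrt{-92} = 2 i \sqrt{23} \approx 9.5917 i$)
$137 \left(S + u{\left(13 \right)}\right) = 137 \left(2 i \sqrt{23} + 2 \cdot 13\right) = 137 \left(2 i \sqrt{23} + 26\right) = 137 \left(26 + 2 i \sqrt{23}\right) = 3562 + 274 i \sqrt{23}$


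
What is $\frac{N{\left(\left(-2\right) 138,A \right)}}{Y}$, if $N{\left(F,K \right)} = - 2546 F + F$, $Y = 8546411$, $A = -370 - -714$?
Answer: $\frac{702420}{8546411} \approx 0.082189$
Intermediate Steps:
$A = 344$ ($A = -370 + 714 = 344$)
$N{\left(F,K \right)} = - 2545 F$
$\frac{N{\left(\left(-2\right) 138,A \right)}}{Y} = \frac{\left(-2545\right) \left(\left(-2\right) 138\right)}{8546411} = \left(-2545\right) \left(-276\right) \frac{1}{8546411} = 702420 \cdot \frac{1}{8546411} = \frac{702420}{8546411}$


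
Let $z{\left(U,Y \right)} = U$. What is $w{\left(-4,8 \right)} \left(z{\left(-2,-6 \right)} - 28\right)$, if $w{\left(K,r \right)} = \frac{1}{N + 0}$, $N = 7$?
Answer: $- \frac{30}{7} \approx -4.2857$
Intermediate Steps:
$w{\left(K,r \right)} = \frac{1}{7}$ ($w{\left(K,r \right)} = \frac{1}{7 + 0} = \frac{1}{7}$)
$w{\left(-4,8 \right)} \left(z{\left(-2,-6 \right)} - 28\right) = \frac{-2 - 28}{7} = \frac{1}{7} \left(-30\right) = - \frac{30}{7}$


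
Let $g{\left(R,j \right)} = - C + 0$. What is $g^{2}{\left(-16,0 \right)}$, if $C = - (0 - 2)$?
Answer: $4$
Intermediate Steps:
$C = 2$ ($C = \left(-1\right) \left(-2\right) = 2$)
$g{\left(R,j \right)} = -2$ ($g{\left(R,j \right)} = \left(-1\right) 2 + 0 = -2 + 0 = -2$)
$g^{2}{\left(-16,0 \right)} = \left(-2\right)^{2} = 4$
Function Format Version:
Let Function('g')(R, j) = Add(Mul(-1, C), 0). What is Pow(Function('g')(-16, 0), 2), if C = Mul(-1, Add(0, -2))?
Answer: 4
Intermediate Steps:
C = 2 (C = Mul(-1, -2) = 2)
Function('g')(R, j) = -2 (Function('g')(R, j) = Add(Mul(-1, 2), 0) = Add(-2, 0) = -2)
Pow(Function('g')(-16, 0), 2) = Pow(-2, 2) = 4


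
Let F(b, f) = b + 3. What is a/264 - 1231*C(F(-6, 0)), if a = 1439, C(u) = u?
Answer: 976391/264 ≈ 3698.4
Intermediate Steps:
F(b, f) = 3 + b
a/264 - 1231*C(F(-6, 0)) = 1439/264 - 1231*(3 - 6) = 1439*(1/264) - 1231*(-3) = 1439/264 + 3693 = 976391/264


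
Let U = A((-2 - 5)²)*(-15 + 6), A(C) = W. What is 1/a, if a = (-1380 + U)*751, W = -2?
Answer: -1/1022862 ≈ -9.7765e-7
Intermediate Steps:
A(C) = -2
U = 18 (U = -2*(-15 + 6) = -2*(-9) = 18)
a = -1022862 (a = (-1380 + 18)*751 = -1362*751 = -1022862)
1/a = 1/(-1022862) = -1/1022862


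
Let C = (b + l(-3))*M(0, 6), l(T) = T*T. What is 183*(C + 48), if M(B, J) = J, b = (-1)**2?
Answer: 19764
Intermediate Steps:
b = 1
l(T) = T**2
C = 60 (C = (1 + (-3)**2)*6 = (1 + 9)*6 = 10*6 = 60)
183*(C + 48) = 183*(60 + 48) = 183*108 = 19764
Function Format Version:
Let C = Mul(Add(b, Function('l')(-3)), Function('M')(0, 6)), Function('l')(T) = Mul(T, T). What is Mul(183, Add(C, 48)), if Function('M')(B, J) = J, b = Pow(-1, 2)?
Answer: 19764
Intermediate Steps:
b = 1
Function('l')(T) = Pow(T, 2)
C = 60 (C = Mul(Add(1, Pow(-3, 2)), 6) = Mul(Add(1, 9), 6) = Mul(10, 6) = 60)
Mul(183, Add(C, 48)) = Mul(183, Add(60, 48)) = Mul(183, 108) = 19764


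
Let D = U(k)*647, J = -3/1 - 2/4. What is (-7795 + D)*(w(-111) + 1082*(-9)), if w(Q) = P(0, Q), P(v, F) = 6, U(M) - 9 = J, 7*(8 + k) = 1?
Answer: 41229618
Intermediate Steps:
J = -7/2 (J = -3*1 - 2*¼ = -3 - ½ = -7/2 ≈ -3.5000)
k = -55/7 (k = -8 + (⅐)*1 = -8 + ⅐ = -55/7 ≈ -7.8571)
U(M) = 11/2 (U(M) = 9 - 7/2 = 11/2)
D = 7117/2 (D = (11/2)*647 = 7117/2 ≈ 3558.5)
w(Q) = 6
(-7795 + D)*(w(-111) + 1082*(-9)) = (-7795 + 7117/2)*(6 + 1082*(-9)) = -8473*(6 - 9738)/2 = -8473/2*(-9732) = 41229618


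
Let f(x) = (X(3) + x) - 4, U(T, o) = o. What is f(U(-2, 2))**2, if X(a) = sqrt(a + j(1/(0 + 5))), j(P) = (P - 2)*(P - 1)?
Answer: (10 - sqrt(111))**2/25 ≈ 0.011477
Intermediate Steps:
j(P) = (-1 + P)*(-2 + P) (j(P) = (-2 + P)*(-1 + P) = (-1 + P)*(-2 + P))
X(a) = sqrt(36/25 + a) (X(a) = sqrt(a + (2 + (1/(0 + 5))**2 - 3/(0 + 5))) = sqrt(a + (2 + (1/5)**2 - 3/5)) = sqrt(a + (2 + (1/5)**2 - 3*1/5)) = sqrt(a + (2 + 1/25 - 3/5)) = sqrt(a + 36/25) = sqrt(36/25 + a))
f(x) = -4 + x + sqrt(111)/5 (f(x) = (sqrt(36 + 25*3)/5 + x) - 4 = (sqrt(36 + 75)/5 + x) - 4 = (sqrt(111)/5 + x) - 4 = (x + sqrt(111)/5) - 4 = -4 + x + sqrt(111)/5)
f(U(-2, 2))**2 = (-4 + 2 + sqrt(111)/5)**2 = (-2 + sqrt(111)/5)**2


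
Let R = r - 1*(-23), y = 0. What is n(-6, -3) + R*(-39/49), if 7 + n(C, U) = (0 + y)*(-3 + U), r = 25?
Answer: -2215/49 ≈ -45.204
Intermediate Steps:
R = 48 (R = 25 - 1*(-23) = 25 + 23 = 48)
n(C, U) = -7 (n(C, U) = -7 + (0 + 0)*(-3 + U) = -7 + 0*(-3 + U) = -7 + 0 = -7)
n(-6, -3) + R*(-39/49) = -7 + 48*(-39/49) = -7 - 1872/49 = -2215/49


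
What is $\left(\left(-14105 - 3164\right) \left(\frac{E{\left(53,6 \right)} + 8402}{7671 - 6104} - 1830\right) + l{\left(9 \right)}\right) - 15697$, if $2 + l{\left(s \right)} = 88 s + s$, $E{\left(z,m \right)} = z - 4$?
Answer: $\frac{49351471605}{1567} \approx 3.1494 \cdot 10^{7}$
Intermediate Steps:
$E{\left(z,m \right)} = -4 + z$
$l{\left(s \right)} = -2 + 89 s$ ($l{\left(s \right)} = -2 + \left(88 s + s\right) = -2 + 89 s$)
$\left(\left(-14105 - 3164\right) \left(\frac{E{\left(53,6 \right)} + 8402}{7671 - 6104} - 1830\right) + l{\left(9 \right)}\right) - 15697 = \left(\left(-14105 - 3164\right) \left(\frac{\left(-4 + 53\right) + 8402}{7671 - 6104} - 1830\right) + \left(-2 + 89 \cdot 9\right)\right) - 15697 = \left(- 17269 \left(\frac{49 + 8402}{1567} - 1830\right) + \left(-2 + 801\right)\right) - 15697 = \left(- 17269 \left(8451 \cdot \frac{1}{1567} - 1830\right) + 799\right) - 15697 = \left(- 17269 \left(\frac{8451}{1567} - 1830\right) + 799\right) - 15697 = \left(\left(-17269\right) \left(- \frac{2859159}{1567}\right) + 799\right) - 15697 = \left(\frac{49374816771}{1567} + 799\right) - 15697 = \frac{49376068804}{1567} - 15697 = \frac{49351471605}{1567}$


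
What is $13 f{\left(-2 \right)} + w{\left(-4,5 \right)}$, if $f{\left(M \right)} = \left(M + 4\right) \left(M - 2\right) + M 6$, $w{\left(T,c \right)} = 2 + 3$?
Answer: $-255$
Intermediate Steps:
$w{\left(T,c \right)} = 5$
$f{\left(M \right)} = 6 M + \left(-2 + M\right) \left(4 + M\right)$ ($f{\left(M \right)} = \left(4 + M\right) \left(-2 + M\right) + 6 M = \left(-2 + M\right) \left(4 + M\right) + 6 M = 6 M + \left(-2 + M\right) \left(4 + M\right)$)
$13 f{\left(-2 \right)} + w{\left(-4,5 \right)} = 13 \left(-8 + \left(-2\right)^{2} + 8 \left(-2\right)\right) + 5 = 13 \left(-8 + 4 - 16\right) + 5 = 13 \left(-20\right) + 5 = -260 + 5 = -255$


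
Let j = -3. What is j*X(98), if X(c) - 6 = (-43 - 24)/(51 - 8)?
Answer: -573/43 ≈ -13.326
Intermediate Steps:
X(c) = 191/43 (X(c) = 6 + (-43 - 24)/(51 - 8) = 6 - 67/43 = 191/43)
j*X(98) = -3*191/43 = -573/43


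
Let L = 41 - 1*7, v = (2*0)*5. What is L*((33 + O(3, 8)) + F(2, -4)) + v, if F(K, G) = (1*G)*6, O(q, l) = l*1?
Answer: 578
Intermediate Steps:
O(q, l) = l
F(K, G) = 6*G (F(K, G) = G*6 = 6*G)
v = 0 (v = 0*5 = 0)
L = 34 (L = 41 - 7 = 34)
L*((33 + O(3, 8)) + F(2, -4)) + v = 34*((33 + 8) + 6*(-4)) + 0 = 34*(41 - 24) + 0 = 34*17 + 0 = 578 + 0 = 578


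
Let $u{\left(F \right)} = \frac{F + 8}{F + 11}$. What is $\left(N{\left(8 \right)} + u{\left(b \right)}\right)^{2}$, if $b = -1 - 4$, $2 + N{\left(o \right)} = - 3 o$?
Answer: $\frac{2601}{4} \approx 650.25$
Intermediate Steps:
$N{\left(o \right)} = -2 - 3 o$
$b = -5$
$u{\left(F \right)} = \frac{8 + F}{11 + F}$
$\left(N{\left(8 \right)} + u{\left(b \right)}\right)^{2} = \left(\left(-2 - 24\right) + \frac{8 - 5}{11 - 5}\right)^{2} = \left(\left(-2 - 24\right) + \frac{1}{6} \cdot 3\right)^{2} = \left(-26 + \frac{1}{6} \cdot 3\right)^{2} = \left(-26 + \frac{1}{2}\right)^{2} = \left(- \frac{51}{2}\right)^{2} = \frac{2601}{4}$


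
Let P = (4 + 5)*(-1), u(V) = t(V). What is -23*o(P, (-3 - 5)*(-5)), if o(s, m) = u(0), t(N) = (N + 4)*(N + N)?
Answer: 0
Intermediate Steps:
t(N) = 2*N*(4 + N) (t(N) = (4 + N)*(2*N) = 2*N*(4 + N))
u(V) = 2*V*(4 + V)
P = -9 (P = 9*(-1) = -9)
o(s, m) = 0 (o(s, m) = 2*0*(4 + 0) = 2*0*4 = 0)
-23*o(P, (-3 - 5)*(-5)) = -23*0 = 0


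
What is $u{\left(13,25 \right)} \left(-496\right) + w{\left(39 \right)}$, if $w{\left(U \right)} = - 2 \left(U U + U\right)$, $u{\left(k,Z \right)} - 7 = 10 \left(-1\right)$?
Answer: $-1632$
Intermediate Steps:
$u{\left(k,Z \right)} = -3$ ($u{\left(k,Z \right)} = 7 + 10 \left(-1\right) = 7 - 10 = -3$)
$w{\left(U \right)} = - 2 U - 2 U^{2}$ ($w{\left(U \right)} = - 2 \left(U^{2} + U\right) = - 2 \left(U + U^{2}\right) = - 2 U - 2 U^{2}$)
$u{\left(13,25 \right)} \left(-496\right) + w{\left(39 \right)} = \left(-3\right) \left(-496\right) - 78 \left(1 + 39\right) = 1488 - 78 \cdot 40 = 1488 - 3120 = -1632$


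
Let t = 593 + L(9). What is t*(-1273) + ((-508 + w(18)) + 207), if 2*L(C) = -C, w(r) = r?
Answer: -1498887/2 ≈ -7.4944e+5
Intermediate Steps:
L(C) = -C/2 (L(C) = (-C)/2 = -C/2)
t = 1177/2 (t = 593 - ½*9 = 593 - 9/2 = 1177/2 ≈ 588.50)
t*(-1273) + ((-508 + w(18)) + 207) = (1177/2)*(-1273) + ((-508 + 18) + 207) = -1498321/2 + (-490 + 207) = -1498321/2 - 283 = -1498887/2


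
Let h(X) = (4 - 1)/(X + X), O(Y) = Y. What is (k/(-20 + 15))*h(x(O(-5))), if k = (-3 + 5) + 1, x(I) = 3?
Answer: -3/10 ≈ -0.30000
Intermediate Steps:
k = 3 (k = 2 + 1 = 3)
h(X) = 3/(2*X) (h(X) = 3/((2*X)) = 3*(1/(2*X)) = 3/(2*X))
(k/(-20 + 15))*h(x(O(-5))) = (3/(-20 + 15))*((3/2)/3) = (3/(-5))*((3/2)*(⅓)) = -⅕*3*(½) = -⅗*½ = -3/10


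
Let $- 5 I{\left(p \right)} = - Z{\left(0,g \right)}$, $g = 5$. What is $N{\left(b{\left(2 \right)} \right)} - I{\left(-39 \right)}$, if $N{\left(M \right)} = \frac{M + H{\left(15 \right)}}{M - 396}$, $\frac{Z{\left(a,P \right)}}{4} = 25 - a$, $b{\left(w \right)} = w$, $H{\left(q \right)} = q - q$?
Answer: $- \frac{3941}{197} \approx -20.005$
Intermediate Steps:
$H{\left(q \right)} = 0$
$Z{\left(a,P \right)} = 100 - 4 a$ ($Z{\left(a,P \right)} = 4 \left(25 - a\right) = 100 - 4 a$)
$I{\left(p \right)} = 20$ ($I{\left(p \right)} = - \frac{\left(-1\right) \left(100 - 0\right)}{5} = - \frac{\left(-1\right) \left(100 + 0\right)}{5} = - \frac{\left(-1\right) 100}{5} = \left(- \frac{1}{5}\right) \left(-100\right) = 20$)
$N{\left(M \right)} = \frac{M}{-396 + M}$ ($N{\left(M \right)} = \frac{M + 0}{M - 396} = \frac{M}{-396 + M}$)
$N{\left(b{\left(2 \right)} \right)} - I{\left(-39 \right)} = \frac{2}{-396 + 2} - 20 = \frac{2}{-394} - 20 = 2 \left(- \frac{1}{394}\right) - 20 = - \frac{1}{197} - 20 = - \frac{3941}{197}$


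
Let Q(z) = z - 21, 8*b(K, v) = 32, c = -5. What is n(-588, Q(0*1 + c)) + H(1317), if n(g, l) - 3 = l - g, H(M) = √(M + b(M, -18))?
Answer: 565 + √1321 ≈ 601.35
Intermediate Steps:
b(K, v) = 4 (b(K, v) = (⅛)*32 = 4)
Q(z) = -21 + z
H(M) = √(4 + M) (H(M) = √(M + 4) = √(4 + M))
n(g, l) = 3 + l - g (n(g, l) = 3 + (l - g) = 3 + l - g)
n(-588, Q(0*1 + c)) + H(1317) = (3 + (-21 + (0*1 - 5)) - 1*(-588)) + √(4 + 1317) = (3 + (-21 + (0 - 5)) + 588) + √1321 = (3 + (-21 - 5) + 588) + √1321 = (3 - 26 + 588) + √1321 = 565 + √1321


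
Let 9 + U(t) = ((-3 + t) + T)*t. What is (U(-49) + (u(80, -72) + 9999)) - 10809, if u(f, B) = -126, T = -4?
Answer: 1799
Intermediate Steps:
U(t) = -9 + t*(-7 + t) (U(t) = -9 + ((-3 + t) - 4)*t = -9 + (-7 + t)*t = -9 + t*(-7 + t))
(U(-49) + (u(80, -72) + 9999)) - 10809 = ((-9 + (-49)**2 - 7*(-49)) + (-126 + 9999)) - 10809 = ((-9 + 2401 + 343) + 9873) - 10809 = (2735 + 9873) - 10809 = 12608 - 10809 = 1799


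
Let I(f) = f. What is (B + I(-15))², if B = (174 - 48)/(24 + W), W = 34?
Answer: 138384/841 ≈ 164.55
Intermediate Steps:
B = 63/29 (B = (174 - 48)/(24 + 34) = 126/58 = 126*(1/58) = 63/29 ≈ 2.1724)
(B + I(-15))² = (63/29 - 15)² = (-372/29)² = 138384/841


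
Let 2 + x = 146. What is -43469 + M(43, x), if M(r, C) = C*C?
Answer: -22733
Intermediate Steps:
x = 144 (x = -2 + 146 = 144)
M(r, C) = C**2
-43469 + M(43, x) = -43469 + 144**2 = -43469 + 20736 = -22733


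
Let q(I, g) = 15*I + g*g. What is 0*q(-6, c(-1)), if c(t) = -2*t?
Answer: 0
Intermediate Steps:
q(I, g) = g² + 15*I (q(I, g) = 15*I + g² = g² + 15*I)
0*q(-6, c(-1)) = 0*((-2*(-1))² + 15*(-6)) = 0*(2² - 90) = 0*(4 - 90) = 0*(-86) = 0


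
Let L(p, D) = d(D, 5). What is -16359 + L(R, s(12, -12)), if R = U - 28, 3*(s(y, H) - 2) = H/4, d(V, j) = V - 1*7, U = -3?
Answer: -16365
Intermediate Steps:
d(V, j) = -7 + V (d(V, j) = V - 7 = -7 + V)
s(y, H) = 2 + H/12 (s(y, H) = 2 + (H/4)/3 = 2 + H/12)
R = -31 (R = -3 - 28 = -31)
L(p, D) = -7 + D
-16359 + L(R, s(12, -12)) = -16359 + (-7 + (2 + (1/12)*(-12))) = -16359 + (-7 + (2 - 1)) = -16359 + (-7 + 1) = -16359 - 6 = -16365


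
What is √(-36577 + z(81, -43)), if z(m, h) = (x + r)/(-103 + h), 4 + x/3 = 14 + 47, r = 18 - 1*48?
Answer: I*√779695918/146 ≈ 191.25*I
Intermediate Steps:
r = -30 (r = 18 - 48 = -30)
x = 171 (x = -12 + 3*(14 + 47) = -12 + 3*61 = -12 + 183 = 171)
z(m, h) = 141/(-103 + h) (z(m, h) = (171 - 30)/(-103 + h) = 141/(-103 + h))
√(-36577 + z(81, -43)) = √(-36577 + 141/(-103 - 43)) = √(-36577 + 141/(-146)) = √(-36577 + 141*(-1/146)) = √(-36577 - 141/146) = √(-5340383/146) = I*√779695918/146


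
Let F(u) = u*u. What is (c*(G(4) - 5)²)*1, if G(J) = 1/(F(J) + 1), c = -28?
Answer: -197568/289 ≈ -683.63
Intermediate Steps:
F(u) = u²
G(J) = 1/(1 + J²) (G(J) = 1/(J² + 1) = 1/(1 + J²))
(c*(G(4) - 5)²)*1 = -28*(1/(1 + 4²) - 5)²*1 = -28*(1/(1 + 16) - 5)²*1 = -28*(1/17 - 5)²*1 = -28*(-84/17)²*1 = -28*7056/289*1 = -197568/289*1 = -197568/289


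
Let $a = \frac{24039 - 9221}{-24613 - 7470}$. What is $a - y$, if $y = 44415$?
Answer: $- \frac{1424981263}{32083} \approx -44415.0$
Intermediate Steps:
$a = - \frac{14818}{32083}$ ($a = \frac{14818}{-32083} = 14818 \left(- \frac{1}{32083}\right) = - \frac{14818}{32083} \approx -0.46186$)
$a - y = - \frac{14818}{32083} - 44415 = - \frac{1424981263}{32083}$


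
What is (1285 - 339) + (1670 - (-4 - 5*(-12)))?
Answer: 2560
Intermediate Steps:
(1285 - 339) + (1670 - (-4 - 5*(-12))) = 946 + (1670 - (-4 + 60)) = 946 + (1670 - 1*56) = 946 + (1670 - 56) = 946 + 1614 = 2560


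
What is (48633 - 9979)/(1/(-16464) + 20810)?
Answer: 636399456/342615839 ≈ 1.8575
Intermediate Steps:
(48633 - 9979)/(1/(-16464) + 20810) = 38654/(-1/16464 + 20810) = 38654/(342615839/16464) = 38654*(16464/342615839) = 636399456/342615839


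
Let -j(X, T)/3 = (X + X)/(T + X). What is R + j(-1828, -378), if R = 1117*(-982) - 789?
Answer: -1210749833/1103 ≈ -1.0977e+6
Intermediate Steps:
j(X, T) = -6*X/(T + X) (j(X, T) = -3*(X + X)/(T + X) = -3*2*X/(T + X) = -6*X/(T + X))
R = -1097683 (R = -1096894 - 789 = -1097683)
R + j(-1828, -378) = -1097683 - 6*(-1828)/(-378 - 1828) = -1097683 - 6*(-1828)/(-2206) = -1097683 - 6*(-1828)*(-1/2206) = -1097683 - 5484/1103 = -1210749833/1103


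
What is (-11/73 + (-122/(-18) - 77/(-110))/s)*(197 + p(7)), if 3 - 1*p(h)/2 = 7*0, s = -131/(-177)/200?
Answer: 11767483091/28689 ≈ 4.1017e+5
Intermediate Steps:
s = 131/35400 (s = -131*(-1/177)*(1/200) = (131/177)*(1/200) = 131/35400 ≈ 0.0037006)
p(h) = 6 (p(h) = 6 - 14*0 = 6 - 2*0 = 6 + 0 = 6)
(-11/73 + (-122/(-18) - 77/(-110))/s)*(197 + p(7)) = (-11/73 + (-122/(-18) - 77/(-110))/(131/35400))*(197 + 6) = (-11*1/73 + (-122*(-1/18) - 77*(-1/110))*(35400/131))*203 = (-11/73 + (61/9 + 7/10)*(35400/131))*203 = (-11/73 + (673/90)*(35400/131))*203 = (-11/73 + 794140/393)*203 = (57967897/28689)*203 = 11767483091/28689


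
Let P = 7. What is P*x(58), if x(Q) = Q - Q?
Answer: 0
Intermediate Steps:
x(Q) = 0
P*x(58) = 7*0 = 0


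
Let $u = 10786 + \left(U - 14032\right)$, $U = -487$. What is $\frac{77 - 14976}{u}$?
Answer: $\frac{14899}{3733} \approx 3.9912$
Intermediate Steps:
$u = -3733$ ($u = 10786 - 14519 = -3733$)
$\frac{77 - 14976}{u} = \frac{77 - 14976}{-3733} = \left(77 - 14976\right) \left(- \frac{1}{3733}\right) = \left(-14899\right) \left(- \frac{1}{3733}\right) = \frac{14899}{3733}$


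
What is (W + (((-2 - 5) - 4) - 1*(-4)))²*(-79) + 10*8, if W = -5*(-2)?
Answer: -631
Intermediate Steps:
W = 10
(W + (((-2 - 5) - 4) - 1*(-4)))²*(-79) + 10*8 = (10 + (((-2 - 5) - 4) - 1*(-4)))²*(-79) + 10*8 = (10 + ((-7 - 4) + 4))²*(-79) + 80 = (10 + (-11 + 4))²*(-79) + 80 = (10 - 7)²*(-79) + 80 = 3²*(-79) + 80 = 9*(-79) + 80 = -711 + 80 = -631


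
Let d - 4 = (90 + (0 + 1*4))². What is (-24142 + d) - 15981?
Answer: -31283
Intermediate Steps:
d = 8840 (d = 4 + (90 + (0 + 1*4))² = 4 + (90 + (0 + 4))² = 4 + (90 + 4)² = 4 + 94² = 4 + 8836 = 8840)
(-24142 + d) - 15981 = (-24142 + 8840) - 15981 = -15302 - 15981 = -31283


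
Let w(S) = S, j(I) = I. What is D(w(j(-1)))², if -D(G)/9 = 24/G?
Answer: 46656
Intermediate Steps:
D(G) = -216/G
D(w(j(-1)))² = (-216/(-1))² = (-216*(-1))² = 216² = 46656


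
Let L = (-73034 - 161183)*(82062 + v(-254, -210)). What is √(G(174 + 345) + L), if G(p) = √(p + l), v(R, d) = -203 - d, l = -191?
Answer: √(-19221954973 + 2*√82) ≈ 1.3864e+5*I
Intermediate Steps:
G(p) = √(-191 + p) (G(p) = √(p - 191) = √(-191 + p))
L = -19221954973 (L = (-73034 - 161183)*(82062 + (-203 - 1*(-210))) = -234217*(82062 + (-203 + 210)) = -234217*(82062 + 7) = -234217*82069 = -19221954973)
√(G(174 + 345) + L) = √(√(-191 + (174 + 345)) - 19221954973) = √(√(-191 + 519) - 19221954973) = √(√328 - 19221954973) = √(2*√82 - 19221954973) = √(-19221954973 + 2*√82)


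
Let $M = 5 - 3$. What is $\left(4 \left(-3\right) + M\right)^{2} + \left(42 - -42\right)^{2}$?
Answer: $7156$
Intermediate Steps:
$M = 2$ ($M = 5 - 3 = 2$)
$\left(4 \left(-3\right) + M\right)^{2} + \left(42 - -42\right)^{2} = \left(4 \left(-3\right) + 2\right)^{2} + \left(42 - -42\right)^{2} = \left(-12 + 2\right)^{2} + \left(42 + \left(-12 + 54\right)\right)^{2} = \left(-10\right)^{2} + \left(42 + 42\right)^{2} = 100 + 84^{2} = 100 + 7056 = 7156$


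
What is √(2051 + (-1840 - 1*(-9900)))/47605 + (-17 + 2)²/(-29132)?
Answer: -225/29132 + √10111/47605 ≈ -0.0056112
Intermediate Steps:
√(2051 + (-1840 - 1*(-9900)))/47605 + (-17 + 2)²/(-29132) = √(2051 + (-1840 + 9900))*(1/47605) + (-15)²*(-1/29132) = √(2051 + 8060)*(1/47605) + 225*(-1/29132) = √10111*(1/47605) - 225/29132 = √10111/47605 - 225/29132 = -225/29132 + √10111/47605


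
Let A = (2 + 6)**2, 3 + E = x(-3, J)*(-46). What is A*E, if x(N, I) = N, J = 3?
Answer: 8640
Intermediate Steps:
E = 135 (E = -3 - 3*(-46) = -3 + 138 = 135)
A = 64 (A = 8**2 = 64)
A*E = 64*135 = 8640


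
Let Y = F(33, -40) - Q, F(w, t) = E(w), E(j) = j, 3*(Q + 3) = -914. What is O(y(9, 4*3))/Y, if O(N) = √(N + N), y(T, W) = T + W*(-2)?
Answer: 3*I*√30/1022 ≈ 0.016078*I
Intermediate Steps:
Q = -923/3 (Q = -3 + (⅓)*(-914) = -3 - 914/3 = -923/3 ≈ -307.67)
F(w, t) = w
y(T, W) = T - 2*W
Y = 1022/3 (Y = 33 - 1*(-923/3) = 33 + 923/3 = 1022/3 ≈ 340.67)
O(N) = √2*√N (O(N) = √(2*N) = √2*√N)
O(y(9, 4*3))/Y = (√2*√(9 - 8*3))/(1022/3) = (√2*√(9 - 2*12))*(3/1022) = (√2*√(9 - 24))*(3/1022) = (√2*√(-15))*(3/1022) = (√2*(I*√15))*(3/1022) = (I*√30)*(3/1022) = 3*I*√30/1022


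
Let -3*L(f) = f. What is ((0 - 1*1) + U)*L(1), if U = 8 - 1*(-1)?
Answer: -8/3 ≈ -2.6667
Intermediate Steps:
U = 9 (U = 8 + 1 = 9)
L(f) = -f/3
((0 - 1*1) + U)*L(1) = ((0 - 1*1) + 9)*(-⅓*1) = ((0 - 1) + 9)*(-⅓) = (-1 + 9)*(-⅓) = 8*(-⅓) = -8/3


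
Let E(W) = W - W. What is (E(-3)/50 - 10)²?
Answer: 100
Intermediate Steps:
E(W) = 0
(E(-3)/50 - 10)² = (0/50 - 10)² = (0*(1/50) - 10)² = (0 - 10)² = (-10)² = 100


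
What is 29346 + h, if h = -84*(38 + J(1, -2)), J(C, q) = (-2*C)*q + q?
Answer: 25986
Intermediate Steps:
J(C, q) = q - 2*C*q (J(C, q) = -2*C*q + q = q - 2*C*q)
h = -3360 (h = -84*(38 - 2*(1 - 2*1)) = -84*(38 - 2*(1 - 2)) = -84*(38 - 2*(-1)) = -84*(38 + 2) = -84*40 = -3360)
29346 + h = 29346 - 3360 = 25986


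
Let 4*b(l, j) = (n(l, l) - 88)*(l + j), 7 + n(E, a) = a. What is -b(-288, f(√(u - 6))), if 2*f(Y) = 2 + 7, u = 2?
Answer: -217161/8 ≈ -27145.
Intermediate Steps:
n(E, a) = -7 + a
f(Y) = 9/2 (f(Y) = (2 + 7)/2 = (½)*9 = 9/2)
b(l, j) = (-95 + l)*(j + l)/4 (b(l, j) = (((-7 + l) - 88)*(l + j))/4 = ((-95 + l)*(j + l))/4 = (-95 + l)*(j + l)/4)
-b(-288, f(√(u - 6))) = -(-95/4*9/2 - 95/4*(-288) + (¼)*(-288)² + (¼)*(9/2)*(-288)) = -(-855/8 + 6840 + (¼)*82944 - 324) = -(-855/8 + 6840 + 20736 - 324) = -1*217161/8 = -217161/8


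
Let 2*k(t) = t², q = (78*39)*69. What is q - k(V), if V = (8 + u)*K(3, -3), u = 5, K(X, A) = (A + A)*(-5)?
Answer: 133848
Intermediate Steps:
K(X, A) = -10*A (K(X, A) = (2*A)*(-5) = -10*A)
V = 390 (V = (8 + 5)*(-10*(-3)) = 13*30 = 390)
q = 209898 (q = 3042*69 = 209898)
k(t) = t²/2
q - k(V) = 209898 - 390²/2 = 209898 - 152100/2 = 209898 - 1*76050 = 209898 - 76050 = 133848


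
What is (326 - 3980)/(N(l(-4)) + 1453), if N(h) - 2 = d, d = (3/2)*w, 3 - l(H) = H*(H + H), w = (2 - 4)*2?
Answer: -58/23 ≈ -2.5217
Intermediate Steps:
w = -4 (w = -2*2 = -4)
l(H) = 3 - 2*H² (l(H) = 3 - H*(H + H) = 3 - H*2*H = 3 - 2*H²)
d = -6 (d = (3/2)*(-4) = -6)
N(h) = -4 (N(h) = 2 - 6 = -4)
(326 - 3980)/(N(l(-4)) + 1453) = (326 - 3980)/(-4 + 1453) = -3654/1449 = -3654*1/1449 = -58/23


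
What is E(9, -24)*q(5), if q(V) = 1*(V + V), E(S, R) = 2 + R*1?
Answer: -220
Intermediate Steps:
E(S, R) = 2 + R
q(V) = 2*V (q(V) = 1*(2*V) = 2*V)
E(9, -24)*q(5) = (2 - 24)*(2*5) = -22*10 = -220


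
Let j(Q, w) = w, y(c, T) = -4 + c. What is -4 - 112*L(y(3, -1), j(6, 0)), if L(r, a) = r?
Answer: 108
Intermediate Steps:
-4 - 112*L(y(3, -1), j(6, 0)) = -4 - 112*(-4 + 3) = -4 - 112*(-1) = -4 + 112 = 108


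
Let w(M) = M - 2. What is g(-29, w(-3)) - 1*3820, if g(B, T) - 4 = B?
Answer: -3845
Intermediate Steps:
w(M) = -2 + M
g(B, T) = 4 + B
g(-29, w(-3)) - 1*3820 = (4 - 29) - 1*3820 = -25 - 3820 = -3845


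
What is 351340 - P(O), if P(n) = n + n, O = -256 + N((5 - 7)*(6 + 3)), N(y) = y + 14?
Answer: 351860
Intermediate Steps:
N(y) = 14 + y
O = -260 (O = -256 + (14 + (5 - 7)*(6 + 3)) = -256 + (14 - 2*9) = -256 + (14 - 18) = -256 - 4 = -260)
P(n) = 2*n
351340 - P(O) = 351340 - 2*(-260) = 351340 - 1*(-520) = 351340 + 520 = 351860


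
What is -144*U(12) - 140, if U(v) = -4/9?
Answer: -76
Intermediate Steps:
U(v) = -4/9 (U(v) = -4*⅑ = -4/9)
-144*U(12) - 140 = -144*(-4/9) - 140 = 64 - 140 = -76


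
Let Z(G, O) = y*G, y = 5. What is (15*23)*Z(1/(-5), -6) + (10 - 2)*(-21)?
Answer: -513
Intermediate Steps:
Z(G, O) = 5*G
(15*23)*Z(1/(-5), -6) + (10 - 2)*(-21) = (15*23)*(5/(-5)) + (10 - 2)*(-21) = 345*(5*(-⅕)) + 8*(-21) = 345*(-1) - 168 = -345 - 168 = -513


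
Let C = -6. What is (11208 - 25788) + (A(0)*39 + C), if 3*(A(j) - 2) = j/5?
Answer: -14508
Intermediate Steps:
A(j) = 2 + j/15 (A(j) = 2 + (j/5)/3 = 2 + j/15)
(11208 - 25788) + (A(0)*39 + C) = (11208 - 25788) + ((2 + (1/15)*0)*39 - 6) = -14580 + ((2 + 0)*39 - 6) = -14580 + (2*39 - 6) = -14580 + (78 - 6) = -14580 + 72 = -14508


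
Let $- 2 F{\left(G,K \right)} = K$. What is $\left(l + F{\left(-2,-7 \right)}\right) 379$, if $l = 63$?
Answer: $\frac{50407}{2} \approx 25204.0$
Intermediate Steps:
$F{\left(G,K \right)} = - \frac{K}{2}$
$\left(l + F{\left(-2,-7 \right)}\right) 379 = \left(63 - - \frac{7}{2}\right) 379 = \left(63 + \frac{7}{2}\right) 379 = \frac{133}{2} \cdot 379 = \frac{50407}{2}$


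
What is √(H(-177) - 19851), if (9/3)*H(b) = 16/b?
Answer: I*√621912923/177 ≈ 140.89*I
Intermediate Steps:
H(b) = 16/(3*b) (H(b) = (16/b)/3 = 16/(3*b))
√(H(-177) - 19851) = √((16/3)/(-177) - 19851) = √((16/3)*(-1/177) - 19851) = √(-16/531 - 19851) = √(-10540897/531) = I*√621912923/177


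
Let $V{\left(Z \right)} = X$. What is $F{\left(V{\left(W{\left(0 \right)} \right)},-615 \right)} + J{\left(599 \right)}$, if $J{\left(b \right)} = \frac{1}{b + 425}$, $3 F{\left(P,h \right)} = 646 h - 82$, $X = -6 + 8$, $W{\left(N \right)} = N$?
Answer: $- \frac{406908925}{3072} \approx -1.3246 \cdot 10^{5}$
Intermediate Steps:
$X = 2$
$V{\left(Z \right)} = 2$
$F{\left(P,h \right)} = - \frac{82}{3} + \frac{646 h}{3}$ ($F{\left(P,h \right)} = \frac{646 h - 82}{3} = \frac{-82 + 646 h}{3} = - \frac{82}{3} + \frac{646 h}{3}$)
$J{\left(b \right)} = \frac{1}{425 + b}$
$F{\left(V{\left(W{\left(0 \right)} \right)},-615 \right)} + J{\left(599 \right)} = \left(- \frac{82}{3} + \frac{646}{3} \left(-615\right)\right) + \frac{1}{425 + 599} = \left(- \frac{82}{3} - 132430\right) + \frac{1}{1024} = - \frac{397372}{3} + \frac{1}{1024} = - \frac{406908925}{3072}$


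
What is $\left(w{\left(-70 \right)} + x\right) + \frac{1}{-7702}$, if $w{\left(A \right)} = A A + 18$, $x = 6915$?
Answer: $\frac{91137765}{7702} \approx 11833.0$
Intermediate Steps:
$w{\left(A \right)} = 18 + A^{2}$ ($w{\left(A \right)} = A^{2} + 18 = 18 + A^{2}$)
$\left(w{\left(-70 \right)} + x\right) + \frac{1}{-7702} = \left(\left(18 + \left(-70\right)^{2}\right) + 6915\right) + \frac{1}{-7702} = \left(\left(18 + 4900\right) + 6915\right) - \frac{1}{7702} = \left(4918 + 6915\right) - \frac{1}{7702} = 11833 - \frac{1}{7702} = \frac{91137765}{7702}$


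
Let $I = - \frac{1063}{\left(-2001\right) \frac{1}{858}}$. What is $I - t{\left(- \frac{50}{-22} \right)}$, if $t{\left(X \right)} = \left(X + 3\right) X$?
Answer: $\frac{35819028}{80707} \approx 443.82$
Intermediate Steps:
$I = \frac{304018}{667}$ ($I = - \frac{1063}{\left(-2001\right) \frac{1}{858}} = - \frac{1063}{- \frac{667}{286}} = \left(-1063\right) \left(- \frac{286}{667}\right) = \frac{304018}{667} \approx 455.8$)
$t{\left(X \right)} = X \left(3 + X\right)$ ($t{\left(X \right)} = \left(3 + X\right) X = X \left(3 + X\right)$)
$I - t{\left(- \frac{50}{-22} \right)} = \frac{304018}{667} - - \frac{50}{-22} \left(3 - \frac{50}{-22}\right) = \frac{304018}{667} - \left(-50\right) \left(- \frac{1}{22}\right) \left(3 - - \frac{25}{11}\right) = \frac{304018}{667} - \frac{25 \left(3 + \frac{25}{11}\right)}{11} = \frac{304018}{667} - \frac{25}{11} \cdot \frac{58}{11} = \frac{304018}{667} - \frac{1450}{121} = \frac{35819028}{80707}$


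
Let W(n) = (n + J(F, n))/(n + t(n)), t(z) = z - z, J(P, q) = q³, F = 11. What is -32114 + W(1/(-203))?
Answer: -1323344616/41209 ≈ -32113.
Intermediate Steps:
t(z) = 0
W(n) = (n + n³)/n (W(n) = (n + n³)/(n + 0) = (n + n³)/n)
-32114 + W(1/(-203)) = -32114 + (1 + (1/(-203))²) = -32114 + (1 + (-1/203)²) = -32114 + (1 + 1/41209) = -32114 + 41210/41209 = -1323344616/41209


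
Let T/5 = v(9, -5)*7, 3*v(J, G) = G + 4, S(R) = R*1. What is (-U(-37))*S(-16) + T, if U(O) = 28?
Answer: 1309/3 ≈ 436.33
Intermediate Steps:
S(R) = R
v(J, G) = 4/3 + G/3 (v(J, G) = (G + 4)/3 = (4 + G)/3 = 4/3 + G/3)
T = -35/3 (T = 5*((4/3 + (1/3)*(-5))*7) = 5*((4/3 - 5/3)*7) = 5*(-1/3*7) = 5*(-7/3) = -35/3 ≈ -11.667)
(-U(-37))*S(-16) + T = -1*28*(-16) - 35/3 = -28*(-16) - 35/3 = 448 - 35/3 = 1309/3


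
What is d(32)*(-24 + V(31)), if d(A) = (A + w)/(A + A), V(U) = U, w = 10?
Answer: 147/32 ≈ 4.5938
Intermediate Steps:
d(A) = (10 + A)/(2*A) (d(A) = (A + 10)/(A + A) = (10 + A)/((2*A)) = (10 + A)*(1/(2*A)) = (10 + A)/(2*A))
d(32)*(-24 + V(31)) = ((1/2)*(10 + 32)/32)*(-24 + 31) = ((1/2)*(1/32)*42)*7 = (21/32)*7 = 147/32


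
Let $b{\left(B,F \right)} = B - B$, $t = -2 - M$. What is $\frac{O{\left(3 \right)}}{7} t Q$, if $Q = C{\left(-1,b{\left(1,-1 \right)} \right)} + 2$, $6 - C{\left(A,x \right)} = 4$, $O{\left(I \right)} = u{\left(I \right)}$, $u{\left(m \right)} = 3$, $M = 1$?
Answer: $- \frac{36}{7} \approx -5.1429$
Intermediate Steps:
$O{\left(I \right)} = 3$
$t = -3$ ($t = -2 - 1 = -3$)
$b{\left(B,F \right)} = 0$
$C{\left(A,x \right)} = 2$ ($C{\left(A,x \right)} = 6 - 4 = 2$)
$Q = 4$ ($Q = 2 + 2 = 4$)
$\frac{O{\left(3 \right)}}{7} t Q = \frac{3}{7} \left(-3\right) 4 = \left(- \frac{9}{7}\right) 4 = - \frac{36}{7}$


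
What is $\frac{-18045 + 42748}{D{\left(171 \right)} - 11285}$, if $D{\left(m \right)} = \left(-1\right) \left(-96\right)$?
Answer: $- \frac{24703}{11189} \approx -2.2078$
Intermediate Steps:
$D{\left(m \right)} = 96$
$\frac{-18045 + 42748}{D{\left(171 \right)} - 11285} = \frac{-18045 + 42748}{96 - 11285} = \frac{24703}{-11189} = 24703 \left(- \frac{1}{11189}\right) = - \frac{24703}{11189}$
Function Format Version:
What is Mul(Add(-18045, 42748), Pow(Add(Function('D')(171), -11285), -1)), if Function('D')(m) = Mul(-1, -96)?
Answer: Rational(-24703, 11189) ≈ -2.2078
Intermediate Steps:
Function('D')(m) = 96
Mul(Add(-18045, 42748), Pow(Add(Function('D')(171), -11285), -1)) = Mul(Add(-18045, 42748), Pow(Add(96, -11285), -1)) = Mul(24703, Pow(-11189, -1)) = Mul(24703, Rational(-1, 11189)) = Rational(-24703, 11189)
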